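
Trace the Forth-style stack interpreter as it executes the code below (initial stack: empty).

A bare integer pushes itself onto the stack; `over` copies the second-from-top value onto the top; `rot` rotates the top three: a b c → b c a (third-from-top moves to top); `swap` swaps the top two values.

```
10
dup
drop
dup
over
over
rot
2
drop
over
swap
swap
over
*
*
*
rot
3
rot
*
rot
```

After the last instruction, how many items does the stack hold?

10   -> 10
dup  -> 10 10
drop -> 10
dup  -> 10 10
over -> 10 10 10
over -> 10 10 10 10
rot  -> 10 10 10 10
2    -> 10 10 10 10 2
drop -> 10 10 10 10
over -> 10 10 10 10 10
swap -> 10 10 10 10 10
swap -> 10 10 10 10 10
over -> 10 10 10 10 10 10
*    -> 10 10 10 10 100
*    -> 10 10 10 1000
*    -> 10 10 10000
rot  -> 10 10000 10
3    -> 10 10000 10 3
rot  -> 10 10 3 10000
*    -> 10 10 30000
rot  -> 10 30000 10

3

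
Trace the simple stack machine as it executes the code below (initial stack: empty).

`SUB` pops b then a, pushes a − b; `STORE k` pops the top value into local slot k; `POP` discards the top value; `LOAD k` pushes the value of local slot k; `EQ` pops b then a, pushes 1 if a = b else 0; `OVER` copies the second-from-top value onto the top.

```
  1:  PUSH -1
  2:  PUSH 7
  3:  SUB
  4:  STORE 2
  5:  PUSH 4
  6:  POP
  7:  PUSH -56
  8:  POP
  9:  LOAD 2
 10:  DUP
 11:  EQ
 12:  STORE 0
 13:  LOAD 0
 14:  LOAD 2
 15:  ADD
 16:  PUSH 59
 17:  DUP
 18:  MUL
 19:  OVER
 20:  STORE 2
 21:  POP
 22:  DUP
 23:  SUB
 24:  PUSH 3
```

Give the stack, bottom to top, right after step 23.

PUSH -1  -> -1
PUSH 7   -> -1 7
SUB      -> -8
STORE 2  -> (empty)
PUSH 4   -> 4
POP      -> (empty)
PUSH -56 -> -56
POP      -> (empty)
LOAD 2   -> -8
DUP      -> -8 -8
EQ       -> 1
STORE 0  -> (empty)
LOAD 0   -> 1
LOAD 2   -> 1 -8
ADD      -> -7
PUSH 59  -> -7 59
DUP      -> -7 59 59
MUL      -> -7 3481
OVER     -> -7 3481 -7
STORE 2  -> -7 3481
POP      -> -7
DUP      -> -7 -7
SUB      -> 0

[0]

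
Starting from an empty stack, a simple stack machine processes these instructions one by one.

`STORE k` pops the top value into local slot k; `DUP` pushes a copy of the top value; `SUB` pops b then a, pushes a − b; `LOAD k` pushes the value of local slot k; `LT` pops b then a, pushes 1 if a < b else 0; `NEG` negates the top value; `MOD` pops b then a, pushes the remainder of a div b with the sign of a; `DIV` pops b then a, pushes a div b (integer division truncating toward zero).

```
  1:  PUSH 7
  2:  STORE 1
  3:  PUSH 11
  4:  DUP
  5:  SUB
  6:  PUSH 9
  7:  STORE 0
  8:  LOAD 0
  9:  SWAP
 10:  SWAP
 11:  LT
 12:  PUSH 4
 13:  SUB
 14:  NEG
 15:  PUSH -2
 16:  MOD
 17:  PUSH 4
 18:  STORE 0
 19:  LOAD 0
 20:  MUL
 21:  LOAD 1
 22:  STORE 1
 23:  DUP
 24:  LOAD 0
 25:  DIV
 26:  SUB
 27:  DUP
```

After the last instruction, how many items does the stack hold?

PUSH 7  → 7
STORE 1 → (empty)
PUSH 11 → 11
DUP     → 11 11
SUB     → 0
PUSH 9  → 0 9
STORE 0 → 0
LOAD 0  → 0 9
SWAP    → 9 0
SWAP    → 0 9
LT      → 1
PUSH 4  → 1 4
SUB     → -3
NEG     → 3
PUSH -2 → 3 -2
MOD     → 1
PUSH 4  → 1 4
STORE 0 → 1
LOAD 0  → 1 4
MUL     → 4
LOAD 1  → 4 7
STORE 1 → 4
DUP     → 4 4
LOAD 0  → 4 4 4
DIV     → 4 1
SUB     → 3
DUP     → 3 3

2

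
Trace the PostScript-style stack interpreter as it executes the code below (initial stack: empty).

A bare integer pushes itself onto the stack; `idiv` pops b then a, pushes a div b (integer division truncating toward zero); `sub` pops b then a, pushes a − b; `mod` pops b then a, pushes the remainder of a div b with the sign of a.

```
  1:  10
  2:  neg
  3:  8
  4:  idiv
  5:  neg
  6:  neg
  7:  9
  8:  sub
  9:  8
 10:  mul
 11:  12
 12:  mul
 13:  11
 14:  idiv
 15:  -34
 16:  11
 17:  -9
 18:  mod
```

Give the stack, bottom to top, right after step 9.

10   : [10]
neg  : [-10]
8    : [-10, 8]
idiv : [-1]
neg  : [1]
neg  : [-1]
9    : [-1, 9]
sub  : [-10]
8    : [-10, 8]

[-10, 8]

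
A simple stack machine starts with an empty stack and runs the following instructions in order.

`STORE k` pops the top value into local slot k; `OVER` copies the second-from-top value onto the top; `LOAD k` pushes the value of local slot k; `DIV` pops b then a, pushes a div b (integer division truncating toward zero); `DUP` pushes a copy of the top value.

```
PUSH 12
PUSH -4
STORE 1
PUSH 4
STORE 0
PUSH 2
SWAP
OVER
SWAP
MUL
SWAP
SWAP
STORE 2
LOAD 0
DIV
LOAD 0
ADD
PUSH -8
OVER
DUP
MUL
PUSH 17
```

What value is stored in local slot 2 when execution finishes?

PUSH 12 : [12]
PUSH -4 : [12, -4]
STORE 1 : [12]
PUSH 4  : [12, 4]
STORE 0 : [12]
PUSH 2  : [12, 2]
SWAP    : [2, 12]
OVER    : [2, 12, 2]
SWAP    : [2, 2, 12]
MUL     : [2, 24]
SWAP    : [24, 2]
SWAP    : [2, 24]
STORE 2 : [2]
LOAD 0  : [2, 4]
DIV     : [0]
LOAD 0  : [0, 4]
ADD     : [4]
PUSH -8 : [4, -8]
OVER    : [4, -8, 4]
DUP     : [4, -8, 4, 4]
MUL     : [4, -8, 16]
PUSH 17 : [4, -8, 16, 17]

24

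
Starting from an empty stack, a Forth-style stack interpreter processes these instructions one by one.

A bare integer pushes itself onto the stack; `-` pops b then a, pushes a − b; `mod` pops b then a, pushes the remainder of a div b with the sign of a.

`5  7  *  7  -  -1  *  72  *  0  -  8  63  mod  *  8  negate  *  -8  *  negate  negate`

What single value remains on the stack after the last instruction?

-1032192

5      -> 5
7      -> 5 7
*      -> 35
7      -> 35 7
-      -> 28
-1     -> 28 -1
*      -> -28
72     -> -28 72
*      -> -2016
0      -> -2016 0
-      -> -2016
8      -> -2016 8
63     -> -2016 8 63
mod    -> -2016 8
*      -> -16128
8      -> -16128 8
negate -> -16128 -8
*      -> 129024
-8     -> 129024 -8
*      -> -1032192
negate -> 1032192
negate -> -1032192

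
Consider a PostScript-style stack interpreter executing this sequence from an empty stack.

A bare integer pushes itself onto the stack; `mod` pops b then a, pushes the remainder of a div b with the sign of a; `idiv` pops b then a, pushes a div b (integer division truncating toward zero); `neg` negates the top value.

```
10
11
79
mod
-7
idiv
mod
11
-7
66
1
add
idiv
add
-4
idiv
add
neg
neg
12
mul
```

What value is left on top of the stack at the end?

10    10
11    10 11
79    10 11 79
mod   10 11
-7    10 11 -7
idiv  10 -1
mod   0
11    0 11
-7    0 11 -7
66    0 11 -7 66
1     0 11 -7 66 1
add   0 11 -7 67
idiv  0 11 0
add   0 11
-4    0 11 -4
idiv  0 -2
add   -2
neg   2
neg   -2
12    -2 12
mul   -24

-24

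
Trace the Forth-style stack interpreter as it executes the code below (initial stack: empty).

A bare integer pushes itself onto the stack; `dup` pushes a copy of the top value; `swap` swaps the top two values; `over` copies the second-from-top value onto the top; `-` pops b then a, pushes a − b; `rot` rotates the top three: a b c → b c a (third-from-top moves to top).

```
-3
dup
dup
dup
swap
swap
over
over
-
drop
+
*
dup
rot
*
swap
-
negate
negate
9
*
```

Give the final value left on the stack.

-648

-3     : [-3]
dup    : [-3, -3]
dup    : [-3, -3, -3]
dup    : [-3, -3, -3, -3]
swap   : [-3, -3, -3, -3]
swap   : [-3, -3, -3, -3]
over   : [-3, -3, -3, -3, -3]
over   : [-3, -3, -3, -3, -3, -3]
-      : [-3, -3, -3, -3, 0]
drop   : [-3, -3, -3, -3]
+      : [-3, -3, -6]
*      : [-3, 18]
dup    : [-3, 18, 18]
rot    : [18, 18, -3]
*      : [18, -54]
swap   : [-54, 18]
-      : [-72]
negate : [72]
negate : [-72]
9      : [-72, 9]
*      : [-648]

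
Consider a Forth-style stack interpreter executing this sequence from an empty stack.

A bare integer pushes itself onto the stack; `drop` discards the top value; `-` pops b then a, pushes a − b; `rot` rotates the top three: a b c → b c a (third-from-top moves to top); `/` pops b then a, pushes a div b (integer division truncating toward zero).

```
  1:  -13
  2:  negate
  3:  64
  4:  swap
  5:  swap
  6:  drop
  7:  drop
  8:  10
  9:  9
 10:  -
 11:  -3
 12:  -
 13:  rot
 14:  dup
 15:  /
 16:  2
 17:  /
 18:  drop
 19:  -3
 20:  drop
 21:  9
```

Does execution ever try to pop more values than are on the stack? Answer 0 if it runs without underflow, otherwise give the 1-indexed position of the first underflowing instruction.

13

-13    → -13
negate → 13
64     → 13 64
swap   → 64 13
swap   → 13 64
drop   → 13
drop   → (empty)
10     → 10
9      → 10 9
-      → 1
-3     → 1 -3
-      → 4
rot  — needs 3 operands, stack has 1 → underflow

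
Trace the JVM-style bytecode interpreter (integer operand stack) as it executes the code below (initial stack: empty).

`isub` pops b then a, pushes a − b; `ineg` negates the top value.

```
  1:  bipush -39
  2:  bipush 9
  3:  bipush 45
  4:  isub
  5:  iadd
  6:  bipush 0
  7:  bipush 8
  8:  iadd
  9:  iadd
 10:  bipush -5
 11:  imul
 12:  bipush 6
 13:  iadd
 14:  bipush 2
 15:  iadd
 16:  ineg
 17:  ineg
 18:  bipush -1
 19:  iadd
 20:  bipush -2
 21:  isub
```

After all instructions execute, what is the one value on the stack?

bipush -39  [-39]
bipush 9    [-39, 9]
bipush 45   [-39, 9, 45]
isub        [-39, -36]
iadd        [-75]
bipush 0    [-75, 0]
bipush 8    [-75, 0, 8]
iadd        [-75, 8]
iadd        [-67]
bipush -5   [-67, -5]
imul        [335]
bipush 6    [335, 6]
iadd        [341]
bipush 2    [341, 2]
iadd        [343]
ineg        [-343]
ineg        [343]
bipush -1   [343, -1]
iadd        [342]
bipush -2   [342, -2]
isub        [344]

344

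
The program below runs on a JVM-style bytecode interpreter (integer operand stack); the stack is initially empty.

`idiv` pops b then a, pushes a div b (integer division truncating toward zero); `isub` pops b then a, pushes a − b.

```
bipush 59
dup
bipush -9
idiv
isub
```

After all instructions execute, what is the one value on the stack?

bipush 59 → 59
dup       → 59 59
bipush -9 → 59 59 -9
idiv      → 59 -6
isub      → 65

65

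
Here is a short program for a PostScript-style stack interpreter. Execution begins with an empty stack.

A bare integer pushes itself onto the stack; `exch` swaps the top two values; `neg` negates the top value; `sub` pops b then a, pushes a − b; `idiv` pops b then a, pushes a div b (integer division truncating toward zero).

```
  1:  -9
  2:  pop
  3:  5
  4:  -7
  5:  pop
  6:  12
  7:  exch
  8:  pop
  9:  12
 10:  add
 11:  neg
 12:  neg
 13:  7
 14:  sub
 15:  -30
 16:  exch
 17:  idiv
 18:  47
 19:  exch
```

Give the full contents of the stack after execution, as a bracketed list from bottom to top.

-9   → -9
pop  → (empty)
5    → 5
-7   → 5 -7
pop  → 5
12   → 5 12
exch → 12 5
pop  → 12
12   → 12 12
add  → 24
neg  → -24
neg  → 24
7    → 24 7
sub  → 17
-30  → 17 -30
exch → -30 17
idiv → -1
47   → -1 47
exch → 47 -1

[47, -1]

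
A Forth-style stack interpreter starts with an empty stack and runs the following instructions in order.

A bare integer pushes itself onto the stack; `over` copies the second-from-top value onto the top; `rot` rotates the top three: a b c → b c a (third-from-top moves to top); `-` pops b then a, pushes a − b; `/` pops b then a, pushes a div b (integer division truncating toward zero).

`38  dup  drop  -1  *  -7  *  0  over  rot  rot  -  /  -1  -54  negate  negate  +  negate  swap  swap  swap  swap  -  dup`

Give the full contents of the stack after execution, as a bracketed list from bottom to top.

[-54, -54]

38      [38]
dup     [38, 38]
drop    [38]
-1      [38, -1]
*       [-38]
-7      [-38, -7]
*       [266]
0       [266, 0]
over    [266, 0, 266]
rot     [0, 266, 266]
rot     [266, 266, 0]
-       [266, 266]
/       [1]
-1      [1, -1]
-54     [1, -1, -54]
negate  [1, -1, 54]
negate  [1, -1, -54]
+       [1, -55]
negate  [1, 55]
swap    [55, 1]
swap    [1, 55]
swap    [55, 1]
swap    [1, 55]
-       [-54]
dup     [-54, -54]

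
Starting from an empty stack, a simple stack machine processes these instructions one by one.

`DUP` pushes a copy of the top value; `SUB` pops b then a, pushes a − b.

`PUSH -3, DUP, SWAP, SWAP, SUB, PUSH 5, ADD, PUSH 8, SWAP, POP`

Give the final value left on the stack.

8

PUSH -3 : [-3]
DUP     : [-3, -3]
SWAP    : [-3, -3]
SWAP    : [-3, -3]
SUB     : [0]
PUSH 5  : [0, 5]
ADD     : [5]
PUSH 8  : [5, 8]
SWAP    : [8, 5]
POP     : [8]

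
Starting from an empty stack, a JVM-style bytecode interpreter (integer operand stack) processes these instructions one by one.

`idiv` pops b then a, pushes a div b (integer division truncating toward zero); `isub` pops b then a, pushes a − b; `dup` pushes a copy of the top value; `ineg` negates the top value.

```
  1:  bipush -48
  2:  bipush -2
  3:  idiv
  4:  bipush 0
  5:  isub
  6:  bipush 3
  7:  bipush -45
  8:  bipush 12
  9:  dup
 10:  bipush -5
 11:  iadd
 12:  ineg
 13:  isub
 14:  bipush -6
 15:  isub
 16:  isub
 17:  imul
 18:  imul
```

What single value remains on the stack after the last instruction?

bipush -48  -48
bipush -2   -48 -2
idiv        24
bipush 0    24 0
isub        24
bipush 3    24 3
bipush -45  24 3 -45
bipush 12   24 3 -45 12
dup         24 3 -45 12 12
bipush -5   24 3 -45 12 12 -5
iadd        24 3 -45 12 7
ineg        24 3 -45 12 -7
isub        24 3 -45 19
bipush -6   24 3 -45 19 -6
isub        24 3 -45 25
isub        24 3 -70
imul        24 -210
imul        -5040

-5040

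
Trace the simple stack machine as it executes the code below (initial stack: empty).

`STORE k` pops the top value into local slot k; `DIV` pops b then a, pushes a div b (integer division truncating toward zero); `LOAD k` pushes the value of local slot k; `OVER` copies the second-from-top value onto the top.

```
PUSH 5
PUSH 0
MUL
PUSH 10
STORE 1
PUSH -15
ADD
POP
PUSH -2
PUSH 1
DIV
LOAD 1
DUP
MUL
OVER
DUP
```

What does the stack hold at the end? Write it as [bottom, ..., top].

PUSH 5   → 5
PUSH 0   → 5 0
MUL      → 0
PUSH 10  → 0 10
STORE 1  → 0
PUSH -15 → 0 -15
ADD      → -15
POP      → (empty)
PUSH -2  → -2
PUSH 1   → -2 1
DIV      → -2
LOAD 1   → -2 10
DUP      → -2 10 10
MUL      → -2 100
OVER     → -2 100 -2
DUP      → -2 100 -2 -2

[-2, 100, -2, -2]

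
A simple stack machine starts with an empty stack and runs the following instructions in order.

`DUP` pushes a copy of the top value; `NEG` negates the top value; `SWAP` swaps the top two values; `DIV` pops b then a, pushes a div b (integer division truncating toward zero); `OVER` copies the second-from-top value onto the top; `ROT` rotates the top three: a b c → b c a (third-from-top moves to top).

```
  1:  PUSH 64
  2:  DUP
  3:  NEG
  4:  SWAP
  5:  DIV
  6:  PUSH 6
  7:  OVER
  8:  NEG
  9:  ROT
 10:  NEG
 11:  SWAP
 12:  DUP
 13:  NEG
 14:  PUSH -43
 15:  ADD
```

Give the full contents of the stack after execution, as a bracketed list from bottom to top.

PUSH 64  → 64
DUP      → 64 64
NEG      → 64 -64
SWAP     → -64 64
DIV      → -1
PUSH 6   → -1 6
OVER     → -1 6 -1
NEG      → -1 6 1
ROT      → 6 1 -1
NEG      → 6 1 1
SWAP     → 6 1 1
DUP      → 6 1 1 1
NEG      → 6 1 1 -1
PUSH -43 → 6 1 1 -1 -43
ADD      → 6 1 1 -44

[6, 1, 1, -44]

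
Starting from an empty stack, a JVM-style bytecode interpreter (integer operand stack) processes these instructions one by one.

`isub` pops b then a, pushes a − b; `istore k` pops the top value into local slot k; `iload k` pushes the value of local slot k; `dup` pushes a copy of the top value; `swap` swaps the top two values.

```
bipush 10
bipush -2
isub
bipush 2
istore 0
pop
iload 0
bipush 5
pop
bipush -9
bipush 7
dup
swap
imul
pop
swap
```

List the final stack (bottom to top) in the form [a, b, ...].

bipush 10 -> 10
bipush -2 -> 10 -2
isub      -> 12
bipush 2  -> 12 2
istore 0  -> 12
pop       -> (empty)
iload 0   -> 2
bipush 5  -> 2 5
pop       -> 2
bipush -9 -> 2 -9
bipush 7  -> 2 -9 7
dup       -> 2 -9 7 7
swap      -> 2 -9 7 7
imul      -> 2 -9 49
pop       -> 2 -9
swap      -> -9 2

[-9, 2]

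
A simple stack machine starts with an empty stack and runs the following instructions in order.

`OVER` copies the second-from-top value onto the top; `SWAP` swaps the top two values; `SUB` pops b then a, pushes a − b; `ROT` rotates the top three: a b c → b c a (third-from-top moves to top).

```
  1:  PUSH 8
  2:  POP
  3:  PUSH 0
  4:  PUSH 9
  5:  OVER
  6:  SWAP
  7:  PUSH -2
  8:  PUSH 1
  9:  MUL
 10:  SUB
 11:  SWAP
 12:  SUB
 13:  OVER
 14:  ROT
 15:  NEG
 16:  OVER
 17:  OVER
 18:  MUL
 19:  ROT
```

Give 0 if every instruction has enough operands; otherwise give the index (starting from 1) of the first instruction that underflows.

0

PUSH 8   [8]
POP      []
PUSH 0   [0]
PUSH 9   [0, 9]
OVER     [0, 9, 0]
SWAP     [0, 0, 9]
PUSH -2  [0, 0, 9, -2]
PUSH 1   [0, 0, 9, -2, 1]
MUL      [0, 0, 9, -2]
SUB      [0, 0, 11]
SWAP     [0, 11, 0]
SUB      [0, 11]
OVER     [0, 11, 0]
ROT      [11, 0, 0]
NEG      [11, 0, 0]
OVER     [11, 0, 0, 0]
OVER     [11, 0, 0, 0, 0]
MUL      [11, 0, 0, 0]
ROT      [11, 0, 0, 0]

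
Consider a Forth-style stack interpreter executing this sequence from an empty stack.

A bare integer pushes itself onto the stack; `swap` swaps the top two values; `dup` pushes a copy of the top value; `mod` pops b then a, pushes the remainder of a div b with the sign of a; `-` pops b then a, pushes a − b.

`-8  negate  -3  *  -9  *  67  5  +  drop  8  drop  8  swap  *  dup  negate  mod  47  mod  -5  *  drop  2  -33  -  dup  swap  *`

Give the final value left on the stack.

-8      -8
negate  8
-3      8 -3
*       -24
-9      -24 -9
*       216
67      216 67
5       216 67 5
+       216 72
drop    216
8       216 8
drop    216
8       216 8
swap    8 216
*       1728
dup     1728 1728
negate  1728 -1728
mod     0
47      0 47
mod     0
-5      0 -5
*       0
drop    (empty)
2       2
-33     2 -33
-       35
dup     35 35
swap    35 35
*       1225

1225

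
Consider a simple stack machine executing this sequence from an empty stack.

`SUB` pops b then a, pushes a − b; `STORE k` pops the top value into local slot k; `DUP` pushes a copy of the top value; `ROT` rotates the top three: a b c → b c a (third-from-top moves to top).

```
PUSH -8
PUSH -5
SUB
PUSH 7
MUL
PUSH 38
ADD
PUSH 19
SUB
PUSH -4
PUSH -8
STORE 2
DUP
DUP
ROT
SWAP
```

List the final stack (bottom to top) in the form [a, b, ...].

[-2, -4, -4, -4]

PUSH -8  -8
PUSH -5  -8 -5
SUB      -3
PUSH 7   -3 7
MUL      -21
PUSH 38  -21 38
ADD      17
PUSH 19  17 19
SUB      -2
PUSH -4  -2 -4
PUSH -8  -2 -4 -8
STORE 2  -2 -4
DUP      -2 -4 -4
DUP      -2 -4 -4 -4
ROT      -2 -4 -4 -4
SWAP     -2 -4 -4 -4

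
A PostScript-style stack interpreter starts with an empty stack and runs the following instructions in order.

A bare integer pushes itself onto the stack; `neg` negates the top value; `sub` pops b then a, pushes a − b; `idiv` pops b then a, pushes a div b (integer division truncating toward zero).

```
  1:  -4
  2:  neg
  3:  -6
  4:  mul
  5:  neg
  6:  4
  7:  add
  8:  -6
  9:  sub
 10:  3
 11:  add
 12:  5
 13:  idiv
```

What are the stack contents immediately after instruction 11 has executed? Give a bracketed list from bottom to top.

-4  -> -4
neg -> 4
-6  -> 4 -6
mul -> -24
neg -> 24
4   -> 24 4
add -> 28
-6  -> 28 -6
sub -> 34
3   -> 34 3
add -> 37

[37]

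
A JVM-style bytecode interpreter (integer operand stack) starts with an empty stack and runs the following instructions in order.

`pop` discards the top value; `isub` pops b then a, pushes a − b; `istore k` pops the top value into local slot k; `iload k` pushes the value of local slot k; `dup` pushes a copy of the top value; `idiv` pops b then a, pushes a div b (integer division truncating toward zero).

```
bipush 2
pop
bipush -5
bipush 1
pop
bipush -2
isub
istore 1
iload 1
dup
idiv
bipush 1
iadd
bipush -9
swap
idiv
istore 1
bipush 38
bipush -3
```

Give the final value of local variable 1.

bipush 2  → [2]
pop       → []
bipush -5 → [-5]
bipush 1  → [-5, 1]
pop       → [-5]
bipush -2 → [-5, -2]
isub      → [-3]
istore 1  → []
iload 1   → [-3]
dup       → [-3, -3]
idiv      → [1]
bipush 1  → [1, 1]
iadd      → [2]
bipush -9 → [2, -9]
swap      → [-9, 2]
idiv      → [-4]
istore 1  → []
bipush 38 → [38]
bipush -3 → [38, -3]

-4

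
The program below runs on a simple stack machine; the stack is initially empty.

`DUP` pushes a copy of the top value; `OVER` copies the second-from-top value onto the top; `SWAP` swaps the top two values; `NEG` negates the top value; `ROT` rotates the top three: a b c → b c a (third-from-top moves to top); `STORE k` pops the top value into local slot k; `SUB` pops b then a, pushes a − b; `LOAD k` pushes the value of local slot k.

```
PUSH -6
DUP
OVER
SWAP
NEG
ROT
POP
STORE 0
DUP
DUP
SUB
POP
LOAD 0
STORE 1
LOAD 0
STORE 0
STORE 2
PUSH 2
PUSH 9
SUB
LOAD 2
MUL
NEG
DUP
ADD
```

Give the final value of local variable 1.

PUSH -6 → [-6]
DUP     → [-6, -6]
OVER    → [-6, -6, -6]
SWAP    → [-6, -6, -6]
NEG     → [-6, -6, 6]
ROT     → [-6, 6, -6]
POP     → [-6, 6]
STORE 0 → [-6]
DUP     → [-6, -6]
DUP     → [-6, -6, -6]
SUB     → [-6, 0]
POP     → [-6]
LOAD 0  → [-6, 6]
STORE 1 → [-6]
LOAD 0  → [-6, 6]
STORE 0 → [-6]
STORE 2 → []
PUSH 2  → [2]
PUSH 9  → [2, 9]
SUB     → [-7]
LOAD 2  → [-7, -6]
MUL     → [42]
NEG     → [-42]
DUP     → [-42, -42]
ADD     → [-84]

6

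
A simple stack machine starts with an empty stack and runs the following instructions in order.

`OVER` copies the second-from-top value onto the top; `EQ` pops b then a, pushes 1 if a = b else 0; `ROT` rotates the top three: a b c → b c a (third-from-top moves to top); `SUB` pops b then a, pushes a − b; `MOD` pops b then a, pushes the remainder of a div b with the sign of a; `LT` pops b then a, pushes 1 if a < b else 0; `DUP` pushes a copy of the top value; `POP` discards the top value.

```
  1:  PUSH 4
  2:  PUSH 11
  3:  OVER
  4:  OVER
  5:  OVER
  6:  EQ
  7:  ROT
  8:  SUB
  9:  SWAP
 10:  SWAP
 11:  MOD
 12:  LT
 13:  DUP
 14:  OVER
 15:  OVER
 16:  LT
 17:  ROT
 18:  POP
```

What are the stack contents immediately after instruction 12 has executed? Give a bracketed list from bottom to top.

[0]

PUSH 4   4
PUSH 11  4 11
OVER     4 11 4
OVER     4 11 4 11
OVER     4 11 4 11 4
EQ       4 11 4 0
ROT      4 4 0 11
SUB      4 4 -11
SWAP     4 -11 4
SWAP     4 4 -11
MOD      4 4
LT       0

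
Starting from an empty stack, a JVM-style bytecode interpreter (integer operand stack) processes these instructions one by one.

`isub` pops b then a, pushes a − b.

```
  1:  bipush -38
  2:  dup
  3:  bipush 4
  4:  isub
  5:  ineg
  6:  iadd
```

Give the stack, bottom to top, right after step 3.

bipush -38  -38
dup         -38 -38
bipush 4    -38 -38 4

[-38, -38, 4]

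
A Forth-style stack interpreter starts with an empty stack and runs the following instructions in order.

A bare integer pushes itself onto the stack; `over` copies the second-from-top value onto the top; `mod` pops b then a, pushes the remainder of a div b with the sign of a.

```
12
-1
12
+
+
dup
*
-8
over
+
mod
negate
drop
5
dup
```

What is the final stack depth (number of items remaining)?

12     -> [12]
-1     -> [12, -1]
12     -> [12, -1, 12]
+      -> [12, 11]
+      -> [23]
dup    -> [23, 23]
*      -> [529]
-8     -> [529, -8]
over   -> [529, -8, 529]
+      -> [529, 521]
mod    -> [8]
negate -> [-8]
drop   -> []
5      -> [5]
dup    -> [5, 5]

2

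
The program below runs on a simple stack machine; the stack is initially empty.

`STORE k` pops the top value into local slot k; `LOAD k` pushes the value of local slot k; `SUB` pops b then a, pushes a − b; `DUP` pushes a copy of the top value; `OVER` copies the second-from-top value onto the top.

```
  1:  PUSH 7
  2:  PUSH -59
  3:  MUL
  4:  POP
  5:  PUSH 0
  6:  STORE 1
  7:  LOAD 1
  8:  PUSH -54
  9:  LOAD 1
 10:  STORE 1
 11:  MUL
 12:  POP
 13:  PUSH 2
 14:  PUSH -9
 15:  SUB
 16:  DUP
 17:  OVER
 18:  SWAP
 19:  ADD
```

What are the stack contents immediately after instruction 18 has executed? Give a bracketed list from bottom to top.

[11, 11, 11]

PUSH 7   -> [7]
PUSH -59 -> [7, -59]
MUL      -> [-413]
POP      -> []
PUSH 0   -> [0]
STORE 1  -> []
LOAD 1   -> [0]
PUSH -54 -> [0, -54]
LOAD 1   -> [0, -54, 0]
STORE 1  -> [0, -54]
MUL      -> [0]
POP      -> []
PUSH 2   -> [2]
PUSH -9  -> [2, -9]
SUB      -> [11]
DUP      -> [11, 11]
OVER     -> [11, 11, 11]
SWAP     -> [11, 11, 11]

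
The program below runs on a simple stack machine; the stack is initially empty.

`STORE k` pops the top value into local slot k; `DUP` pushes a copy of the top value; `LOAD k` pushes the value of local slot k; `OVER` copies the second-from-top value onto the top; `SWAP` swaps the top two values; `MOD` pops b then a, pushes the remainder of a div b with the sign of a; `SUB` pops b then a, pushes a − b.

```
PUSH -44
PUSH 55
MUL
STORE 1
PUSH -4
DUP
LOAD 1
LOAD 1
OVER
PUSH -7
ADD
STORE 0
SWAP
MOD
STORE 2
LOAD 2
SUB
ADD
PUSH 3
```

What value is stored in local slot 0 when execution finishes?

-2427

PUSH -44 -> -44
PUSH 55  -> -44 55
MUL      -> -2420
STORE 1  -> (empty)
PUSH -4  -> -4
DUP      -> -4 -4
LOAD 1   -> -4 -4 -2420
LOAD 1   -> -4 -4 -2420 -2420
OVER     -> -4 -4 -2420 -2420 -2420
PUSH -7  -> -4 -4 -2420 -2420 -2420 -7
ADD      -> -4 -4 -2420 -2420 -2427
STORE 0  -> -4 -4 -2420 -2420
SWAP     -> -4 -4 -2420 -2420
MOD      -> -4 -4 0
STORE 2  -> -4 -4
LOAD 2   -> -4 -4 0
SUB      -> -4 -4
ADD      -> -8
PUSH 3   -> -8 3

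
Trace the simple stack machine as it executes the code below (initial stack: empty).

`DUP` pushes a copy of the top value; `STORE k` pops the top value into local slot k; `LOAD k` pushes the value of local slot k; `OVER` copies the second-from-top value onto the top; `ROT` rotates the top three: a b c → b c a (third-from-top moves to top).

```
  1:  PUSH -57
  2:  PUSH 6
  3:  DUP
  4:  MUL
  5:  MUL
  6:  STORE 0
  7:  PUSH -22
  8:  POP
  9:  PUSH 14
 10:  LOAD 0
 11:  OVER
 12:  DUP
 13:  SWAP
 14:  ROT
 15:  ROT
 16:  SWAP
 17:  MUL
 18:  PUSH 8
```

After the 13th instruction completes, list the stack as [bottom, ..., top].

[14, -2052, 14, 14]

PUSH -57 : [-57]
PUSH 6   : [-57, 6]
DUP      : [-57, 6, 6]
MUL      : [-57, 36]
MUL      : [-2052]
STORE 0  : []
PUSH -22 : [-22]
POP      : []
PUSH 14  : [14]
LOAD 0   : [14, -2052]
OVER     : [14, -2052, 14]
DUP      : [14, -2052, 14, 14]
SWAP     : [14, -2052, 14, 14]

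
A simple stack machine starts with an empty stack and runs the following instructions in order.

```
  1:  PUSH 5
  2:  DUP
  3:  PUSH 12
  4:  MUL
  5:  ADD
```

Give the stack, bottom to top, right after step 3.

PUSH 5  → 5
DUP     → 5 5
PUSH 12 → 5 5 12

[5, 5, 12]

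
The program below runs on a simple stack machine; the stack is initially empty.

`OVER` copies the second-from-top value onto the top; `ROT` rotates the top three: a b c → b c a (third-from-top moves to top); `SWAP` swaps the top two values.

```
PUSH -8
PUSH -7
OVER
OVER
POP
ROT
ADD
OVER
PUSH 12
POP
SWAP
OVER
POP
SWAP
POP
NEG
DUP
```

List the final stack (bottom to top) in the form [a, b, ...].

[-7, 16, 16]

PUSH -8 : [-8]
PUSH -7 : [-8, -7]
OVER    : [-8, -7, -8]
OVER    : [-8, -7, -8, -7]
POP     : [-8, -7, -8]
ROT     : [-7, -8, -8]
ADD     : [-7, -16]
OVER    : [-7, -16, -7]
PUSH 12 : [-7, -16, -7, 12]
POP     : [-7, -16, -7]
SWAP    : [-7, -7, -16]
OVER    : [-7, -7, -16, -7]
POP     : [-7, -7, -16]
SWAP    : [-7, -16, -7]
POP     : [-7, -16]
NEG     : [-7, 16]
DUP     : [-7, 16, 16]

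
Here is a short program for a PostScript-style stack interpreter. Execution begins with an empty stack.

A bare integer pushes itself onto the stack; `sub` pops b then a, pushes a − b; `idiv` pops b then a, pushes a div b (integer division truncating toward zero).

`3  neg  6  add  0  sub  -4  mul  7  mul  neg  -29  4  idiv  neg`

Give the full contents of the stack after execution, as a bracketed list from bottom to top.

3    -> [3]
neg  -> [-3]
6    -> [-3, 6]
add  -> [3]
0    -> [3, 0]
sub  -> [3]
-4   -> [3, -4]
mul  -> [-12]
7    -> [-12, 7]
mul  -> [-84]
neg  -> [84]
-29  -> [84, -29]
4    -> [84, -29, 4]
idiv -> [84, -7]
neg  -> [84, 7]

[84, 7]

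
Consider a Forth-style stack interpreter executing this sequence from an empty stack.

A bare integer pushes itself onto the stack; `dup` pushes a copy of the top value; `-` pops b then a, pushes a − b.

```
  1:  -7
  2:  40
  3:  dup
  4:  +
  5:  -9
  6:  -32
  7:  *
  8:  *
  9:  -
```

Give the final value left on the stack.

-23047

-7  -> [-7]
40  -> [-7, 40]
dup -> [-7, 40, 40]
+   -> [-7, 80]
-9  -> [-7, 80, -9]
-32 -> [-7, 80, -9, -32]
*   -> [-7, 80, 288]
*   -> [-7, 23040]
-   -> [-23047]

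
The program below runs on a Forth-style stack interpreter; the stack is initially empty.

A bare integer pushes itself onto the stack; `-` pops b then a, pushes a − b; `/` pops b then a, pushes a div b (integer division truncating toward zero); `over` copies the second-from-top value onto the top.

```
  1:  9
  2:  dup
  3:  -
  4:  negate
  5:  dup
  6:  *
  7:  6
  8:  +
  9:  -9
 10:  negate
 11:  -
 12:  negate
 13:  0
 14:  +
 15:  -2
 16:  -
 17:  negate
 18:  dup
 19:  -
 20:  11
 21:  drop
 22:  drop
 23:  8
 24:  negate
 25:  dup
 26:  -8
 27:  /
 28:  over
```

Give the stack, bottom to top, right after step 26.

9      : [9]
dup    : [9, 9]
-      : [0]
negate : [0]
dup    : [0, 0]
*      : [0]
6      : [0, 6]
+      : [6]
-9     : [6, -9]
negate : [6, 9]
-      : [-3]
negate : [3]
0      : [3, 0]
+      : [3]
-2     : [3, -2]
-      : [5]
negate : [-5]
dup    : [-5, -5]
-      : [0]
11     : [0, 11]
drop   : [0]
drop   : []
8      : [8]
negate : [-8]
dup    : [-8, -8]
-8     : [-8, -8, -8]

[-8, -8, -8]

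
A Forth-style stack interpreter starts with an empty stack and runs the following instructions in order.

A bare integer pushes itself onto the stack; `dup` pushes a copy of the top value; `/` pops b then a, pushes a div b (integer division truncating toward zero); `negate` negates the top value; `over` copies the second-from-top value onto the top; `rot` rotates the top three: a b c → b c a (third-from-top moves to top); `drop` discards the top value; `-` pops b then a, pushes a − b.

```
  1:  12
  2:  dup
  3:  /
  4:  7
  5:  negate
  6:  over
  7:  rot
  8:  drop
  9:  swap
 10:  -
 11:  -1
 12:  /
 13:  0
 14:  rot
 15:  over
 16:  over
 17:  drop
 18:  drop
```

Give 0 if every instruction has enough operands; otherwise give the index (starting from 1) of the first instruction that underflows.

12     : 12
dup    : 12 12
/      : 1
7      : 1 7
negate : 1 -7
over   : 1 -7 1
rot    : -7 1 1
drop   : -7 1
swap   : 1 -7
-      : 8
-1     : 8 -1
/      : -8
0      : -8 0
rot  — needs 3 operands, stack has 2 → underflow

14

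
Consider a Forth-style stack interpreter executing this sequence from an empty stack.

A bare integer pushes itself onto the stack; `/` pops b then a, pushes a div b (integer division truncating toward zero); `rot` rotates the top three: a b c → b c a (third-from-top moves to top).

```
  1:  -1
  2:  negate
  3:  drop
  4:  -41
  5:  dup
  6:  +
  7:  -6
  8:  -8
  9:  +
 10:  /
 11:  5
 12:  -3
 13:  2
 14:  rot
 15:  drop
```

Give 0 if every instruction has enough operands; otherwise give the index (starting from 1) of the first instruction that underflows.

-1      [-1]
negate  [1]
drop    []
-41     [-41]
dup     [-41, -41]
+       [-82]
-6      [-82, -6]
-8      [-82, -6, -8]
+       [-82, -14]
/       [5]
5       [5, 5]
-3      [5, 5, -3]
2       [5, 5, -3, 2]
rot     [5, -3, 2, 5]
drop    [5, -3, 2]

0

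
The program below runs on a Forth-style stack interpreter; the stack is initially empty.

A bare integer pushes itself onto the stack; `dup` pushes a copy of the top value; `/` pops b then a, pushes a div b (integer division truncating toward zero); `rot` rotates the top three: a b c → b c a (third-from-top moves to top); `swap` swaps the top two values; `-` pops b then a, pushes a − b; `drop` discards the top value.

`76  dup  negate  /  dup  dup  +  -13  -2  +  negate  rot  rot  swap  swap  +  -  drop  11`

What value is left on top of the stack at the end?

76     -> [76]
dup    -> [76, 76]
negate -> [76, -76]
/      -> [-1]
dup    -> [-1, -1]
dup    -> [-1, -1, -1]
+      -> [-1, -2]
-13    -> [-1, -2, -13]
-2     -> [-1, -2, -13, -2]
+      -> [-1, -2, -15]
negate -> [-1, -2, 15]
rot    -> [-2, 15, -1]
rot    -> [15, -1, -2]
swap   -> [15, -2, -1]
swap   -> [15, -1, -2]
+      -> [15, -3]
-      -> [18]
drop   -> []
11     -> [11]

11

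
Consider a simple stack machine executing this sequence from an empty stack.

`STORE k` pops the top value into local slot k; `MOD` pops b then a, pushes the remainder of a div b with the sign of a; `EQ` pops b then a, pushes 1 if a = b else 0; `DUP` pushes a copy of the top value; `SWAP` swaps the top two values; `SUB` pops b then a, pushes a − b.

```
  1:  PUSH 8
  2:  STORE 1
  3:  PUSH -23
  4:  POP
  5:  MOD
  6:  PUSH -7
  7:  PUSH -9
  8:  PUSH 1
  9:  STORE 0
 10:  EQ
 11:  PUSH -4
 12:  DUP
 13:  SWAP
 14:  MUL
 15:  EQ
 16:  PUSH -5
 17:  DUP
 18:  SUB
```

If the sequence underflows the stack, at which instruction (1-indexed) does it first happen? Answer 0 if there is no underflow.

PUSH 8   -> [8]
STORE 1  -> []
PUSH -23 -> [-23]
POP      -> []
MOD  — needs 2 operands, stack has 0 → underflow

5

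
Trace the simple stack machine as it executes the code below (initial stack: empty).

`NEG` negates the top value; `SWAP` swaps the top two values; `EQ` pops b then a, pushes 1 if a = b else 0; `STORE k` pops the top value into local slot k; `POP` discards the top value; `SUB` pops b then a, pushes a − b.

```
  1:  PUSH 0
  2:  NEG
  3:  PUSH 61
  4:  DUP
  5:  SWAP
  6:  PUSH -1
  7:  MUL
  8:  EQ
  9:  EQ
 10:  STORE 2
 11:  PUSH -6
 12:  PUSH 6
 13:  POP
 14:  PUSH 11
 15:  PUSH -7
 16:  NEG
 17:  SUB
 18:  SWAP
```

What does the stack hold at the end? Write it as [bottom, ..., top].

[4, -6]

PUSH 0  -> 0
NEG     -> 0
PUSH 61 -> 0 61
DUP     -> 0 61 61
SWAP    -> 0 61 61
PUSH -1 -> 0 61 61 -1
MUL     -> 0 61 -61
EQ      -> 0 0
EQ      -> 1
STORE 2 -> (empty)
PUSH -6 -> -6
PUSH 6  -> -6 6
POP     -> -6
PUSH 11 -> -6 11
PUSH -7 -> -6 11 -7
NEG     -> -6 11 7
SUB     -> -6 4
SWAP    -> 4 -6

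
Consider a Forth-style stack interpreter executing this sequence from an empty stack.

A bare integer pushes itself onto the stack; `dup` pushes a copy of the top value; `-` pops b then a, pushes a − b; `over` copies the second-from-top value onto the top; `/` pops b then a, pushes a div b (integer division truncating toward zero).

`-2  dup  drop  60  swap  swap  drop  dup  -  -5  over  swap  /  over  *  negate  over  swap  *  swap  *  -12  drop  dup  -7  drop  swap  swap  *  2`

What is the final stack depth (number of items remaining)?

-2      -2
dup     -2 -2
drop    -2
60      -2 60
swap    60 -2
swap    -2 60
drop    -2
dup     -2 -2
-       0
-5      0 -5
over    0 -5 0
swap    0 0 -5
/       0 0
over    0 0 0
*       0 0
negate  0 0
over    0 0 0
swap    0 0 0
*       0 0
swap    0 0
*       0
-12     0 -12
drop    0
dup     0 0
-7      0 0 -7
drop    0 0
swap    0 0
swap    0 0
*       0
2       0 2

2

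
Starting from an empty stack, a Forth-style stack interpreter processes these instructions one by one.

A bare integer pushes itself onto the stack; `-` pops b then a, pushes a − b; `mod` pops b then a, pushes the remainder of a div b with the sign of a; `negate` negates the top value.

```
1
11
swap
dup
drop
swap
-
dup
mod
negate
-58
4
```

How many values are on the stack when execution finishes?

1       [1]
11      [1, 11]
swap    [11, 1]
dup     [11, 1, 1]
drop    [11, 1]
swap    [1, 11]
-       [-10]
dup     [-10, -10]
mod     [0]
negate  [0]
-58     [0, -58]
4       [0, -58, 4]

3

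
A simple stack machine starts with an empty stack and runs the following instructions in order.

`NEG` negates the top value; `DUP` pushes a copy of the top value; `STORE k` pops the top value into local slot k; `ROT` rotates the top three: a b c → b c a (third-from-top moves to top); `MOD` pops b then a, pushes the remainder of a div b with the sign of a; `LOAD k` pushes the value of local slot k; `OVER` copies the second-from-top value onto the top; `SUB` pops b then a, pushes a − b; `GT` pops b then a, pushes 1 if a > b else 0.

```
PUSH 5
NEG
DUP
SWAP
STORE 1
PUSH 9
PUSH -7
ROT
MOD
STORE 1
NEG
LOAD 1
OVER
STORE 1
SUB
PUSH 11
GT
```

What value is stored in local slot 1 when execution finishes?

PUSH 5  : 5
NEG     : -5
DUP     : -5 -5
SWAP    : -5 -5
STORE 1 : -5
PUSH 9  : -5 9
PUSH -7 : -5 9 -7
ROT     : 9 -7 -5
MOD     : 9 -2
STORE 1 : 9
NEG     : -9
LOAD 1  : -9 -2
OVER    : -9 -2 -9
STORE 1 : -9 -2
SUB     : -7
PUSH 11 : -7 11
GT      : 0

-9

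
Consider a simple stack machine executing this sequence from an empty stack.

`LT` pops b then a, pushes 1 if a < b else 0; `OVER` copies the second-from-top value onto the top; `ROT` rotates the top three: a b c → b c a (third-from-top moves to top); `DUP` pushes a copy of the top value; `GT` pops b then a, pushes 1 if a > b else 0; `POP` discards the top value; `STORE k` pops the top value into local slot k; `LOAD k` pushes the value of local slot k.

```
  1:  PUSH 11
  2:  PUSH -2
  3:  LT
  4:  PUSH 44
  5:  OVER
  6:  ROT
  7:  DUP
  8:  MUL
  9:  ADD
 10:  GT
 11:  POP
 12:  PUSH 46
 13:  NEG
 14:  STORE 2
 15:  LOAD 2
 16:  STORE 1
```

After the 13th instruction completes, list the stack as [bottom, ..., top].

PUSH 11  [11]
PUSH -2  [11, -2]
LT       [0]
PUSH 44  [0, 44]
OVER     [0, 44, 0]
ROT      [44, 0, 0]
DUP      [44, 0, 0, 0]
MUL      [44, 0, 0]
ADD      [44, 0]
GT       [1]
POP      []
PUSH 46  [46]
NEG      [-46]

[-46]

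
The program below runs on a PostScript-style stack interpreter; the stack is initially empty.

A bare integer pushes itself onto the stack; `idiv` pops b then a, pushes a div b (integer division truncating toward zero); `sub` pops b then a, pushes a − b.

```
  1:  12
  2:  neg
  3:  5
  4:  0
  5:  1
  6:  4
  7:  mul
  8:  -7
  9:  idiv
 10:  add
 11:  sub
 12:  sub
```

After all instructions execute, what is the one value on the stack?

12   -> 12
neg  -> -12
5    -> -12 5
0    -> -12 5 0
1    -> -12 5 0 1
4    -> -12 5 0 1 4
mul  -> -12 5 0 4
-7   -> -12 5 0 4 -7
idiv -> -12 5 0 0
add  -> -12 5 0
sub  -> -12 5
sub  -> -17

-17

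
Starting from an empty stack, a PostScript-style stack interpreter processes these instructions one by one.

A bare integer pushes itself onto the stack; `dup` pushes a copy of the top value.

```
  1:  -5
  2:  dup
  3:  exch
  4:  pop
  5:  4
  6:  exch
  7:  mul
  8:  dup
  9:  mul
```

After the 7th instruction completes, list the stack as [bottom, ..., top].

[-20]

-5   → -5
dup  → -5 -5
exch → -5 -5
pop  → -5
4    → -5 4
exch → 4 -5
mul  → -20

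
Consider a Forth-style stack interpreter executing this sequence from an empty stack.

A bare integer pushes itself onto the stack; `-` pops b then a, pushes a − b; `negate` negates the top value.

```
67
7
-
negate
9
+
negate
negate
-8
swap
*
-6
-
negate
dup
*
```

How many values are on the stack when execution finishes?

67      [67]
7       [67, 7]
-       [60]
negate  [-60]
9       [-60, 9]
+       [-51]
negate  [51]
negate  [-51]
-8      [-51, -8]
swap    [-8, -51]
*       [408]
-6      [408, -6]
-       [414]
negate  [-414]
dup     [-414, -414]
*       [171396]

1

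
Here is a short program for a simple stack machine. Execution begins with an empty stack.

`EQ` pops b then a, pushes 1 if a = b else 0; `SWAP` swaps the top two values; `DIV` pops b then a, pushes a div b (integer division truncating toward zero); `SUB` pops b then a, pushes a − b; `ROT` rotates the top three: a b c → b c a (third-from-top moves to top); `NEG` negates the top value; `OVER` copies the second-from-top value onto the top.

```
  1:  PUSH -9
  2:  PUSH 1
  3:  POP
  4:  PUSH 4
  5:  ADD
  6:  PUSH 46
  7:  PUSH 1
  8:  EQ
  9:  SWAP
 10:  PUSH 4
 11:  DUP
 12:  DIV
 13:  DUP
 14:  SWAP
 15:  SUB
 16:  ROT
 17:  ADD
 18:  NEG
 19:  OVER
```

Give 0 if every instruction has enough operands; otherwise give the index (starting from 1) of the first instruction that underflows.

PUSH -9 → -9
PUSH 1  → -9 1
POP     → -9
PUSH 4  → -9 4
ADD     → -5
PUSH 46 → -5 46
PUSH 1  → -5 46 1
EQ      → -5 0
SWAP    → 0 -5
PUSH 4  → 0 -5 4
DUP     → 0 -5 4 4
DIV     → 0 -5 1
DUP     → 0 -5 1 1
SWAP    → 0 -5 1 1
SUB     → 0 -5 0
ROT     → -5 0 0
ADD     → -5 0
NEG     → -5 0
OVER    → -5 0 -5

0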